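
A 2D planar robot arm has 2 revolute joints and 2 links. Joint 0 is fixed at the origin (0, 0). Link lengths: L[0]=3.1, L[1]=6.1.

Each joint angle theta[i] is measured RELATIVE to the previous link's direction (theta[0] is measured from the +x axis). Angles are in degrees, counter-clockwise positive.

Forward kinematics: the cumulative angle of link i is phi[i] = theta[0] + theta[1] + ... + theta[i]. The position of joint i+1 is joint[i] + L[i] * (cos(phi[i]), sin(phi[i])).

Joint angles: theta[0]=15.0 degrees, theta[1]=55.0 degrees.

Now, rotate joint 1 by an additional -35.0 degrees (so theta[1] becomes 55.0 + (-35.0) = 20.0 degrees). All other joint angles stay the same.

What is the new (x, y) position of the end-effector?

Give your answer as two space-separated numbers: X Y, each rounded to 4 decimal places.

Answer: 7.9912 4.3012

Derivation:
joint[0] = (0.0000, 0.0000)  (base)
link 0: phi[0] = 15 = 15 deg
  cos(15 deg) = 0.9659, sin(15 deg) = 0.2588
  joint[1] = (0.0000, 0.0000) + 3.1 * (0.9659, 0.2588) = (0.0000 + 2.9944, 0.0000 + 0.8023) = (2.9944, 0.8023)
link 1: phi[1] = 15 + 20 = 35 deg
  cos(35 deg) = 0.8192, sin(35 deg) = 0.5736
  joint[2] = (2.9944, 0.8023) + 6.1 * (0.8192, 0.5736) = (2.9944 + 4.9968, 0.8023 + 3.4988) = (7.9912, 4.3012)
End effector: (7.9912, 4.3012)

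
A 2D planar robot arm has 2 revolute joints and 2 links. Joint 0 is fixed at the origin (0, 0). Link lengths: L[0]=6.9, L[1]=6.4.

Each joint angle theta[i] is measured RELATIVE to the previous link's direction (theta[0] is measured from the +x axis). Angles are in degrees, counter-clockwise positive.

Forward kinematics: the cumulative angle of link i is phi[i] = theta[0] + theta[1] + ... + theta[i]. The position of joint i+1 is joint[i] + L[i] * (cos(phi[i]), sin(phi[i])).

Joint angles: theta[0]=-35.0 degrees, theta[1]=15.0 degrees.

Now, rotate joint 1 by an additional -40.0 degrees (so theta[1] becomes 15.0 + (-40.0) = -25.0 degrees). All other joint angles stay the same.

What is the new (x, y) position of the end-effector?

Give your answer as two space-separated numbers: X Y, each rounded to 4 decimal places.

joint[0] = (0.0000, 0.0000)  (base)
link 0: phi[0] = -35 = -35 deg
  cos(-35 deg) = 0.8192, sin(-35 deg) = -0.5736
  joint[1] = (0.0000, 0.0000) + 6.9 * (0.8192, -0.5736) = (0.0000 + 5.6521, 0.0000 + -3.9577) = (5.6521, -3.9577)
link 1: phi[1] = -35 + -25 = -60 deg
  cos(-60 deg) = 0.5000, sin(-60 deg) = -0.8660
  joint[2] = (5.6521, -3.9577) + 6.4 * (0.5000, -0.8660) = (5.6521 + 3.2000, -3.9577 + -5.5426) = (8.8521, -9.5002)
End effector: (8.8521, -9.5002)

Answer: 8.8521 -9.5002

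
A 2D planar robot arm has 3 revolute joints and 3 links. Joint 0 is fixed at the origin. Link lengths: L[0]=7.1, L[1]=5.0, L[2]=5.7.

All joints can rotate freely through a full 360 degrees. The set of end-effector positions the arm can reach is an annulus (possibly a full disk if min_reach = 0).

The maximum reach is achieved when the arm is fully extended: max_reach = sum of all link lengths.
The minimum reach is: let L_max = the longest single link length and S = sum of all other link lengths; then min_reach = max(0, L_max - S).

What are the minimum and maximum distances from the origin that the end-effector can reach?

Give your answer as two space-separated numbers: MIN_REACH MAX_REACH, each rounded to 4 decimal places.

Answer: 0.0000 17.8000

Derivation:
Link lengths: [7.1, 5.0, 5.7]
max_reach = 7.1 + 5 + 5.7 = 17.8
L_max = max([7.1, 5.0, 5.7]) = 7.1
S (sum of others) = 17.8 - 7.1 = 10.7
min_reach = max(0, 7.1 - 10.7) = max(0, -3.6) = 0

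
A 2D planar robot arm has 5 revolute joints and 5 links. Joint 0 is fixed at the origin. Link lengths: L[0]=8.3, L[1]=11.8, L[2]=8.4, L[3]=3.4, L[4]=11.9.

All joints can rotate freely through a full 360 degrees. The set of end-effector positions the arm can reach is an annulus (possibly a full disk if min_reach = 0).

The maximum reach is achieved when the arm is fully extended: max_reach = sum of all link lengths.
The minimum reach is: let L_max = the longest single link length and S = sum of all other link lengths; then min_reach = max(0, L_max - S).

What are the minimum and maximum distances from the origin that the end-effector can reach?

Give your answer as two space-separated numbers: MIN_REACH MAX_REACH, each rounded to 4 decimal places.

Answer: 0.0000 43.8000

Derivation:
Link lengths: [8.3, 11.8, 8.4, 3.4, 11.9]
max_reach = 8.3 + 11.8 + 8.4 + 3.4 + 11.9 = 43.8
L_max = max([8.3, 11.8, 8.4, 3.4, 11.9]) = 11.9
S (sum of others) = 43.8 - 11.9 = 31.9
min_reach = max(0, 11.9 - 31.9) = max(0, -20) = 0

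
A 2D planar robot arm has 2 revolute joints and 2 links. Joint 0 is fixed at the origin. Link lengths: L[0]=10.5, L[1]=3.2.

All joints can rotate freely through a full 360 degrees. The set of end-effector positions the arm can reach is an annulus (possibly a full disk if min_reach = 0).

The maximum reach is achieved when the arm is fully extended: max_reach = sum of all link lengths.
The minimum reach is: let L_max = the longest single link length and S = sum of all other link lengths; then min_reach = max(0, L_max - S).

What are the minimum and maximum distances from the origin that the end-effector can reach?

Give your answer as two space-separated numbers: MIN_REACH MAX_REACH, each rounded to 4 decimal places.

Link lengths: [10.5, 3.2]
max_reach = 10.5 + 3.2 = 13.7
L_max = max([10.5, 3.2]) = 10.5
S (sum of others) = 13.7 - 10.5 = 3.2
min_reach = max(0, 10.5 - 3.2) = max(0, 7.3) = 7.3

Answer: 7.3000 13.7000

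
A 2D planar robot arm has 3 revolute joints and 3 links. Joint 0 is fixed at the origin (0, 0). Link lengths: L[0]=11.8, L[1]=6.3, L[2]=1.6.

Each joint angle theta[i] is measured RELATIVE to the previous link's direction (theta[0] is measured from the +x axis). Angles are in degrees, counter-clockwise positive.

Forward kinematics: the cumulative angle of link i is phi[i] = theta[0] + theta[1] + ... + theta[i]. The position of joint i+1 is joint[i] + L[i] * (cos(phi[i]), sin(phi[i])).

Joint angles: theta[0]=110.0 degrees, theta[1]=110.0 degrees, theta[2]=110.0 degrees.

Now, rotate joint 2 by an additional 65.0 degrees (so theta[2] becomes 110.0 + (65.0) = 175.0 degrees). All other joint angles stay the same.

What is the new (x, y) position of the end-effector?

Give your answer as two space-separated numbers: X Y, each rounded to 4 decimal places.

Answer: -7.5513 7.9565

Derivation:
joint[0] = (0.0000, 0.0000)  (base)
link 0: phi[0] = 110 = 110 deg
  cos(110 deg) = -0.3420, sin(110 deg) = 0.9397
  joint[1] = (0.0000, 0.0000) + 11.8 * (-0.3420, 0.9397) = (0.0000 + -4.0358, 0.0000 + 11.0884) = (-4.0358, 11.0884)
link 1: phi[1] = 110 + 110 = 220 deg
  cos(220 deg) = -0.7660, sin(220 deg) = -0.6428
  joint[2] = (-4.0358, 11.0884) + 6.3 * (-0.7660, -0.6428) = (-4.0358 + -4.8261, 11.0884 + -4.0496) = (-8.8619, 7.0388)
link 2: phi[2] = 110 + 110 + 175 = 395 deg
  cos(395 deg) = 0.8192, sin(395 deg) = 0.5736
  joint[3] = (-8.8619, 7.0388) + 1.6 * (0.8192, 0.5736) = (-8.8619 + 1.3106, 7.0388 + 0.9177) = (-7.5513, 7.9565)
End effector: (-7.5513, 7.9565)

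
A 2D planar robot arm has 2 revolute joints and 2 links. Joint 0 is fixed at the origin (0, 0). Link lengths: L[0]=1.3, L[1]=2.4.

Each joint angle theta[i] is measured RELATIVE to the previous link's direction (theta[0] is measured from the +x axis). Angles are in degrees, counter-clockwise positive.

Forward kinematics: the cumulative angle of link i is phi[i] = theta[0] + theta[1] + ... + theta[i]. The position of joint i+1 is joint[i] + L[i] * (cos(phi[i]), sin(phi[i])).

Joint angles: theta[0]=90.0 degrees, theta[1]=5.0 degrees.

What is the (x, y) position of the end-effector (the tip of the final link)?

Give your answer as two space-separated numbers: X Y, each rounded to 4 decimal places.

joint[0] = (0.0000, 0.0000)  (base)
link 0: phi[0] = 90 = 90 deg
  cos(90 deg) = 0.0000, sin(90 deg) = 1.0000
  joint[1] = (0.0000, 0.0000) + 1.3 * (0.0000, 1.0000) = (0.0000 + 0.0000, 0.0000 + 1.3000) = (0.0000, 1.3000)
link 1: phi[1] = 90 + 5 = 95 deg
  cos(95 deg) = -0.0872, sin(95 deg) = 0.9962
  joint[2] = (0.0000, 1.3000) + 2.4 * (-0.0872, 0.9962) = (0.0000 + -0.2092, 1.3000 + 2.3909) = (-0.2092, 3.6909)
End effector: (-0.2092, 3.6909)

Answer: -0.2092 3.6909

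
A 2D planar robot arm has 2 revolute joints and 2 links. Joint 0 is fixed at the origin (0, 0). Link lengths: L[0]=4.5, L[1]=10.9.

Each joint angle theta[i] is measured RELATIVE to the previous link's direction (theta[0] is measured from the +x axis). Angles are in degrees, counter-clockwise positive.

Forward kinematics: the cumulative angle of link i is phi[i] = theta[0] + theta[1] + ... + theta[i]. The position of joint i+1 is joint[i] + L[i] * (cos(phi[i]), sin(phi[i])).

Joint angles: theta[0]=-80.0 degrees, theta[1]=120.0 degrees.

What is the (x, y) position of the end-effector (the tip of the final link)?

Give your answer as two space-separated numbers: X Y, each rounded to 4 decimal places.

joint[0] = (0.0000, 0.0000)  (base)
link 0: phi[0] = -80 = -80 deg
  cos(-80 deg) = 0.1736, sin(-80 deg) = -0.9848
  joint[1] = (0.0000, 0.0000) + 4.5 * (0.1736, -0.9848) = (0.0000 + 0.7814, 0.0000 + -4.4316) = (0.7814, -4.4316)
link 1: phi[1] = -80 + 120 = 40 deg
  cos(40 deg) = 0.7660, sin(40 deg) = 0.6428
  joint[2] = (0.7814, -4.4316) + 10.9 * (0.7660, 0.6428) = (0.7814 + 8.3499, -4.4316 + 7.0064) = (9.1313, 2.5748)
End effector: (9.1313, 2.5748)

Answer: 9.1313 2.5748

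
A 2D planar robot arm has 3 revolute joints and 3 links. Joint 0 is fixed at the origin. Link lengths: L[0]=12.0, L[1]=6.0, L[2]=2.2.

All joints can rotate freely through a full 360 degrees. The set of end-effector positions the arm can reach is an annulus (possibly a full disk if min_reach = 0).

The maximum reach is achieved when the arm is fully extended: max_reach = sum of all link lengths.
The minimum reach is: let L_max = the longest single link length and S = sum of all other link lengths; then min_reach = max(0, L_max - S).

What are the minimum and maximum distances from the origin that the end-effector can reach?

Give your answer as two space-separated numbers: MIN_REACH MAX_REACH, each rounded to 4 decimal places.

Answer: 3.8000 20.2000

Derivation:
Link lengths: [12.0, 6.0, 2.2]
max_reach = 12 + 6 + 2.2 = 20.2
L_max = max([12.0, 6.0, 2.2]) = 12
S (sum of others) = 20.2 - 12 = 8.2
min_reach = max(0, 12 - 8.2) = max(0, 3.8) = 3.8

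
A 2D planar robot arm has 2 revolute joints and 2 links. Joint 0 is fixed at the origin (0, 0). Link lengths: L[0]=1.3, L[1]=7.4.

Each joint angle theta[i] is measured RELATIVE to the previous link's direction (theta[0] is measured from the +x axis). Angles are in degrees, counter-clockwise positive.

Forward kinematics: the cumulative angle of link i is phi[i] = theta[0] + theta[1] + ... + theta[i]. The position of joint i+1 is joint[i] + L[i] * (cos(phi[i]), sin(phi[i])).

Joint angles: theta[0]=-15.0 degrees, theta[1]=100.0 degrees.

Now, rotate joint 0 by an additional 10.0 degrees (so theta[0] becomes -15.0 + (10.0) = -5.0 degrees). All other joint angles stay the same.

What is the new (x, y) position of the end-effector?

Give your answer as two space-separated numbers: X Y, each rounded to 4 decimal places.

Answer: 0.6501 7.2585

Derivation:
joint[0] = (0.0000, 0.0000)  (base)
link 0: phi[0] = -5 = -5 deg
  cos(-5 deg) = 0.9962, sin(-5 deg) = -0.0872
  joint[1] = (0.0000, 0.0000) + 1.3 * (0.9962, -0.0872) = (0.0000 + 1.2951, 0.0000 + -0.1133) = (1.2951, -0.1133)
link 1: phi[1] = -5 + 100 = 95 deg
  cos(95 deg) = -0.0872, sin(95 deg) = 0.9962
  joint[2] = (1.2951, -0.1133) + 7.4 * (-0.0872, 0.9962) = (1.2951 + -0.6450, -0.1133 + 7.3718) = (0.6501, 7.2585)
End effector: (0.6501, 7.2585)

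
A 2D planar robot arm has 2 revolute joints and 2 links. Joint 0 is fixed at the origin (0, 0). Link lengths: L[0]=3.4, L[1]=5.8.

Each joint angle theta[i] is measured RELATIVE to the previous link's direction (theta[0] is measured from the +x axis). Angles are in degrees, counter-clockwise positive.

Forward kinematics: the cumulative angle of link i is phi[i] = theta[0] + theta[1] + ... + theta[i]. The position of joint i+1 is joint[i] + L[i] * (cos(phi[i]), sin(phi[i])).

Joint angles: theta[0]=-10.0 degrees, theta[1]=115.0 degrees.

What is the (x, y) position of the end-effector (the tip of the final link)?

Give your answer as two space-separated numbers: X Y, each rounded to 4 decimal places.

joint[0] = (0.0000, 0.0000)  (base)
link 0: phi[0] = -10 = -10 deg
  cos(-10 deg) = 0.9848, sin(-10 deg) = -0.1736
  joint[1] = (0.0000, 0.0000) + 3.4 * (0.9848, -0.1736) = (0.0000 + 3.3483, 0.0000 + -0.5904) = (3.3483, -0.5904)
link 1: phi[1] = -10 + 115 = 105 deg
  cos(105 deg) = -0.2588, sin(105 deg) = 0.9659
  joint[2] = (3.3483, -0.5904) + 5.8 * (-0.2588, 0.9659) = (3.3483 + -1.5012, -0.5904 + 5.6024) = (1.8472, 5.0120)
End effector: (1.8472, 5.0120)

Answer: 1.8472 5.0120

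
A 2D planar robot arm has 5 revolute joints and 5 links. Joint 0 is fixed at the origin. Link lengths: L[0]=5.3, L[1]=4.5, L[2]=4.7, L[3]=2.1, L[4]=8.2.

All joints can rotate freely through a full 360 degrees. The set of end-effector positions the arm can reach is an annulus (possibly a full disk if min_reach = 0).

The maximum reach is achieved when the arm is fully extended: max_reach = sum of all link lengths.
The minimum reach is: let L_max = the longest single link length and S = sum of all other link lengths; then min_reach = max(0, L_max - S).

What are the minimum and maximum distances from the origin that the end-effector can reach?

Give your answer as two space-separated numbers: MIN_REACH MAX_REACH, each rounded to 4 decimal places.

Link lengths: [5.3, 4.5, 4.7, 2.1, 8.2]
max_reach = 5.3 + 4.5 + 4.7 + 2.1 + 8.2 = 24.8
L_max = max([5.3, 4.5, 4.7, 2.1, 8.2]) = 8.2
S (sum of others) = 24.8 - 8.2 = 16.6
min_reach = max(0, 8.2 - 16.6) = max(0, -8.4) = 0

Answer: 0.0000 24.8000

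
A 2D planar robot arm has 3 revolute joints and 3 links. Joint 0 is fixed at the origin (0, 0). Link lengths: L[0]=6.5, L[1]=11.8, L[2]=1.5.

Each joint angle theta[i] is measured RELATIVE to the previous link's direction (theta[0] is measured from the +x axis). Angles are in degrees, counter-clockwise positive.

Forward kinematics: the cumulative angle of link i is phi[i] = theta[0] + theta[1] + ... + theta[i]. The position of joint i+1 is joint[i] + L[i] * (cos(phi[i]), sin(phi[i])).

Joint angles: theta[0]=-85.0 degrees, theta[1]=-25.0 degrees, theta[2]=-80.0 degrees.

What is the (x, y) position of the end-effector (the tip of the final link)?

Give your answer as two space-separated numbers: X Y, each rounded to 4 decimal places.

joint[0] = (0.0000, 0.0000)  (base)
link 0: phi[0] = -85 = -85 deg
  cos(-85 deg) = 0.0872, sin(-85 deg) = -0.9962
  joint[1] = (0.0000, 0.0000) + 6.5 * (0.0872, -0.9962) = (0.0000 + 0.5665, 0.0000 + -6.4753) = (0.5665, -6.4753)
link 1: phi[1] = -85 + -25 = -110 deg
  cos(-110 deg) = -0.3420, sin(-110 deg) = -0.9397
  joint[2] = (0.5665, -6.4753) + 11.8 * (-0.3420, -0.9397) = (0.5665 + -4.0358, -6.4753 + -11.0884) = (-3.4693, -17.5636)
link 2: phi[2] = -85 + -25 + -80 = -190 deg
  cos(-190 deg) = -0.9848, sin(-190 deg) = 0.1736
  joint[3] = (-3.4693, -17.5636) + 1.5 * (-0.9848, 0.1736) = (-3.4693 + -1.4772, -17.5636 + 0.2605) = (-4.9465, -17.3032)
End effector: (-4.9465, -17.3032)

Answer: -4.9465 -17.3032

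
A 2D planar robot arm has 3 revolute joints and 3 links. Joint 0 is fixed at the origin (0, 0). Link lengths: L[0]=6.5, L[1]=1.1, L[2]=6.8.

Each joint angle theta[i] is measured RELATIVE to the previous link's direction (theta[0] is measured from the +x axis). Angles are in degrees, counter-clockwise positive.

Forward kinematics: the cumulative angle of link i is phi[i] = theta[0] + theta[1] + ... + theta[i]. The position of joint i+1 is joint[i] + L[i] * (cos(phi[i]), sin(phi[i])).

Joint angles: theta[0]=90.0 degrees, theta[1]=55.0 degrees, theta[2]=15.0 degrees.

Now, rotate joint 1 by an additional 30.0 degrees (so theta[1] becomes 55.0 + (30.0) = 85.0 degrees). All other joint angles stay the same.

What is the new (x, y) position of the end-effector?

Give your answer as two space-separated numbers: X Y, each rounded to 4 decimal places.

Answer: -7.7925 5.4151

Derivation:
joint[0] = (0.0000, 0.0000)  (base)
link 0: phi[0] = 90 = 90 deg
  cos(90 deg) = 0.0000, sin(90 deg) = 1.0000
  joint[1] = (0.0000, 0.0000) + 6.5 * (0.0000, 1.0000) = (0.0000 + 0.0000, 0.0000 + 6.5000) = (0.0000, 6.5000)
link 1: phi[1] = 90 + 85 = 175 deg
  cos(175 deg) = -0.9962, sin(175 deg) = 0.0872
  joint[2] = (0.0000, 6.5000) + 1.1 * (-0.9962, 0.0872) = (0.0000 + -1.0958, 6.5000 + 0.0959) = (-1.0958, 6.5959)
link 2: phi[2] = 90 + 85 + 15 = 190 deg
  cos(190 deg) = -0.9848, sin(190 deg) = -0.1736
  joint[3] = (-1.0958, 6.5959) + 6.8 * (-0.9848, -0.1736) = (-1.0958 + -6.6967, 6.5959 + -1.1808) = (-7.7925, 5.4151)
End effector: (-7.7925, 5.4151)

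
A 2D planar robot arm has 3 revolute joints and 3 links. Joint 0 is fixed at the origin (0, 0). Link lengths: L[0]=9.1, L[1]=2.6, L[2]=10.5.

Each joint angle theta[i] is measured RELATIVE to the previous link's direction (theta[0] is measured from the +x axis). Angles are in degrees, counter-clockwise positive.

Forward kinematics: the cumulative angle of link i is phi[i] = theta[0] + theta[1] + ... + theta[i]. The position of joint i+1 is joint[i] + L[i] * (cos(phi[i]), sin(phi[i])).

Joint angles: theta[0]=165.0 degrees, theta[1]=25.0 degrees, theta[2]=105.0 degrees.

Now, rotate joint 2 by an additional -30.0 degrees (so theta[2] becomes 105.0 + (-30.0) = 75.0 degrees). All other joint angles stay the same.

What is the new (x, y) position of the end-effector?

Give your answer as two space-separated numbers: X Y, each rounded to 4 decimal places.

joint[0] = (0.0000, 0.0000)  (base)
link 0: phi[0] = 165 = 165 deg
  cos(165 deg) = -0.9659, sin(165 deg) = 0.2588
  joint[1] = (0.0000, 0.0000) + 9.1 * (-0.9659, 0.2588) = (0.0000 + -8.7899, 0.0000 + 2.3553) = (-8.7899, 2.3553)
link 1: phi[1] = 165 + 25 = 190 deg
  cos(190 deg) = -0.9848, sin(190 deg) = -0.1736
  joint[2] = (-8.7899, 2.3553) + 2.6 * (-0.9848, -0.1736) = (-8.7899 + -2.5605, 2.3553 + -0.4515) = (-11.3504, 1.9038)
link 2: phi[2] = 165 + 25 + 75 = 265 deg
  cos(265 deg) = -0.0872, sin(265 deg) = -0.9962
  joint[3] = (-11.3504, 1.9038) + 10.5 * (-0.0872, -0.9962) = (-11.3504 + -0.9151, 1.9038 + -10.4600) = (-12.2656, -8.5563)
End effector: (-12.2656, -8.5563)

Answer: -12.2656 -8.5563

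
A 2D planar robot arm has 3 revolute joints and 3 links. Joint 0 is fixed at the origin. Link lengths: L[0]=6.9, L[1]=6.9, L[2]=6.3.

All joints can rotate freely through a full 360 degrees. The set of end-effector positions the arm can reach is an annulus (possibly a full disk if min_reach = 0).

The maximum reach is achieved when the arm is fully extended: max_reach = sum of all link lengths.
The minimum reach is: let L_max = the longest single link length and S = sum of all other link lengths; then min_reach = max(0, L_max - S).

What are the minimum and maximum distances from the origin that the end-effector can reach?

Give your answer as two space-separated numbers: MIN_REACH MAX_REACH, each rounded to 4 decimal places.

Answer: 0.0000 20.1000

Derivation:
Link lengths: [6.9, 6.9, 6.3]
max_reach = 6.9 + 6.9 + 6.3 = 20.1
L_max = max([6.9, 6.9, 6.3]) = 6.9
S (sum of others) = 20.1 - 6.9 = 13.2
min_reach = max(0, 6.9 - 13.2) = max(0, -6.3) = 0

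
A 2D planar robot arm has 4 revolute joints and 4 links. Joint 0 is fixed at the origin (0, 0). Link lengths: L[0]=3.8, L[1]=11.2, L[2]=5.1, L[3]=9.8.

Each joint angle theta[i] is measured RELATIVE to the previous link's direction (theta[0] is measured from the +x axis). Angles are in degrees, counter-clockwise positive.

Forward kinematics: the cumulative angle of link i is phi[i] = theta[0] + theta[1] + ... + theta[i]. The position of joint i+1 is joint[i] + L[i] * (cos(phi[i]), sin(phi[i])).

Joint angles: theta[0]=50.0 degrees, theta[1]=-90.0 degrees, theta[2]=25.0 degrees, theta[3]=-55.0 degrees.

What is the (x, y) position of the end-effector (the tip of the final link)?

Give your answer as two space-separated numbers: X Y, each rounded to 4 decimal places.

Answer: 19.3003 -14.8172

Derivation:
joint[0] = (0.0000, 0.0000)  (base)
link 0: phi[0] = 50 = 50 deg
  cos(50 deg) = 0.6428, sin(50 deg) = 0.7660
  joint[1] = (0.0000, 0.0000) + 3.8 * (0.6428, 0.7660) = (0.0000 + 2.4426, 0.0000 + 2.9110) = (2.4426, 2.9110)
link 1: phi[1] = 50 + -90 = -40 deg
  cos(-40 deg) = 0.7660, sin(-40 deg) = -0.6428
  joint[2] = (2.4426, 2.9110) + 11.2 * (0.7660, -0.6428) = (2.4426 + 8.5797, 2.9110 + -7.1992) = (11.0223, -4.2883)
link 2: phi[2] = 50 + -90 + 25 = -15 deg
  cos(-15 deg) = 0.9659, sin(-15 deg) = -0.2588
  joint[3] = (11.0223, -4.2883) + 5.1 * (0.9659, -0.2588) = (11.0223 + 4.9262, -4.2883 + -1.3200) = (15.9485, -5.6082)
link 3: phi[3] = 50 + -90 + 25 + -55 = -70 deg
  cos(-70 deg) = 0.3420, sin(-70 deg) = -0.9397
  joint[4] = (15.9485, -5.6082) + 9.8 * (0.3420, -0.9397) = (15.9485 + 3.3518, -5.6082 + -9.2090) = (19.3003, -14.8172)
End effector: (19.3003, -14.8172)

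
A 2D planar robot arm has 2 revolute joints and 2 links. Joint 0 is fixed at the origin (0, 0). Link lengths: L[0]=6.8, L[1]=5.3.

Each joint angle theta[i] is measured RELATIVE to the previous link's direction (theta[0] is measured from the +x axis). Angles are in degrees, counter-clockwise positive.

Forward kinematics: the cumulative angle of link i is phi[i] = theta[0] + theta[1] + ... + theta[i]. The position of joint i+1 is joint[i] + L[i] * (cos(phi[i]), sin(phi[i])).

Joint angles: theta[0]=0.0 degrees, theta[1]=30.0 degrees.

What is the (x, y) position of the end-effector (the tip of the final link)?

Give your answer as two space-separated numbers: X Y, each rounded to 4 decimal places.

joint[0] = (0.0000, 0.0000)  (base)
link 0: phi[0] = 0 = 0 deg
  cos(0 deg) = 1.0000, sin(0 deg) = 0.0000
  joint[1] = (0.0000, 0.0000) + 6.8 * (1.0000, 0.0000) = (0.0000 + 6.8000, 0.0000 + 0.0000) = (6.8000, 0.0000)
link 1: phi[1] = 0 + 30 = 30 deg
  cos(30 deg) = 0.8660, sin(30 deg) = 0.5000
  joint[2] = (6.8000, 0.0000) + 5.3 * (0.8660, 0.5000) = (6.8000 + 4.5899, 0.0000 + 2.6500) = (11.3899, 2.6500)
End effector: (11.3899, 2.6500)

Answer: 11.3899 2.6500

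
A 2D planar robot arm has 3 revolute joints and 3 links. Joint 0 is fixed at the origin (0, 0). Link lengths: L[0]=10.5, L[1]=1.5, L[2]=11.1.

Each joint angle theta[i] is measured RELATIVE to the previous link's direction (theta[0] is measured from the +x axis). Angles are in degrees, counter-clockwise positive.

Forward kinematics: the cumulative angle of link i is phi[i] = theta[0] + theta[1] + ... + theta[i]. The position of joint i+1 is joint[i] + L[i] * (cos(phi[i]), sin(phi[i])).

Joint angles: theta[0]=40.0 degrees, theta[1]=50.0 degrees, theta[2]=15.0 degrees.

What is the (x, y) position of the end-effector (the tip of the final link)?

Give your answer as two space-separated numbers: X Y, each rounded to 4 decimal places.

Answer: 5.1706 18.9710

Derivation:
joint[0] = (0.0000, 0.0000)  (base)
link 0: phi[0] = 40 = 40 deg
  cos(40 deg) = 0.7660, sin(40 deg) = 0.6428
  joint[1] = (0.0000, 0.0000) + 10.5 * (0.7660, 0.6428) = (0.0000 + 8.0435, 0.0000 + 6.7493) = (8.0435, 6.7493)
link 1: phi[1] = 40 + 50 = 90 deg
  cos(90 deg) = 0.0000, sin(90 deg) = 1.0000
  joint[2] = (8.0435, 6.7493) + 1.5 * (0.0000, 1.0000) = (8.0435 + 0.0000, 6.7493 + 1.5000) = (8.0435, 8.2493)
link 2: phi[2] = 40 + 50 + 15 = 105 deg
  cos(105 deg) = -0.2588, sin(105 deg) = 0.9659
  joint[3] = (8.0435, 8.2493) + 11.1 * (-0.2588, 0.9659) = (8.0435 + -2.8729, 8.2493 + 10.7218) = (5.1706, 18.9710)
End effector: (5.1706, 18.9710)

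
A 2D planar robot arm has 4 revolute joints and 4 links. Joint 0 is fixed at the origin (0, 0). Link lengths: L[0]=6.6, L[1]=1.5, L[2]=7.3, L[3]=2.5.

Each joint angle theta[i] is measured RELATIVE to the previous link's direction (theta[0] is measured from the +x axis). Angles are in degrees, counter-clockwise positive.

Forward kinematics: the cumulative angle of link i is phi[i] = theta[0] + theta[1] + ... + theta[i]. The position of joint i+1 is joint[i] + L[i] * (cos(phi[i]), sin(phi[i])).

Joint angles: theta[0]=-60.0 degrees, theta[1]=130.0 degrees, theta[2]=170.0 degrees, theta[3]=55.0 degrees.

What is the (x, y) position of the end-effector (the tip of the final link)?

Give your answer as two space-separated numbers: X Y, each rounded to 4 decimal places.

joint[0] = (0.0000, 0.0000)  (base)
link 0: phi[0] = -60 = -60 deg
  cos(-60 deg) = 0.5000, sin(-60 deg) = -0.8660
  joint[1] = (0.0000, 0.0000) + 6.6 * (0.5000, -0.8660) = (0.0000 + 3.3000, 0.0000 + -5.7158) = (3.3000, -5.7158)
link 1: phi[1] = -60 + 130 = 70 deg
  cos(70 deg) = 0.3420, sin(70 deg) = 0.9397
  joint[2] = (3.3000, -5.7158) + 1.5 * (0.3420, 0.9397) = (3.3000 + 0.5130, -5.7158 + 1.4095) = (3.8130, -4.3062)
link 2: phi[2] = -60 + 130 + 170 = 240 deg
  cos(240 deg) = -0.5000, sin(240 deg) = -0.8660
  joint[3] = (3.8130, -4.3062) + 7.3 * (-0.5000, -0.8660) = (3.8130 + -3.6500, -4.3062 + -6.3220) = (0.1630, -10.6282)
link 3: phi[3] = -60 + 130 + 170 + 55 = 295 deg
  cos(295 deg) = 0.4226, sin(295 deg) = -0.9063
  joint[4] = (0.1630, -10.6282) + 2.5 * (0.4226, -0.9063) = (0.1630 + 1.0565, -10.6282 + -2.2658) = (1.2196, -12.8940)
End effector: (1.2196, -12.8940)

Answer: 1.2196 -12.8940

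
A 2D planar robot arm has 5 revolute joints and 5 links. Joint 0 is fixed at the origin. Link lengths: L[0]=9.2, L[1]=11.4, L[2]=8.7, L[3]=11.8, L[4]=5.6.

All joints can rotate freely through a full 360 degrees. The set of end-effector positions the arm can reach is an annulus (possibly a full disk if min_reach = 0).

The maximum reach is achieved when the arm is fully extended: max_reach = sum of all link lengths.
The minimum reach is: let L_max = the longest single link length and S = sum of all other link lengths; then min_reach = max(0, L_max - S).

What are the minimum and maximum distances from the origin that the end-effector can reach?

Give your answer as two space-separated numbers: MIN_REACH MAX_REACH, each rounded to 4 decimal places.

Answer: 0.0000 46.7000

Derivation:
Link lengths: [9.2, 11.4, 8.7, 11.8, 5.6]
max_reach = 9.2 + 11.4 + 8.7 + 11.8 + 5.6 = 46.7
L_max = max([9.2, 11.4, 8.7, 11.8, 5.6]) = 11.8
S (sum of others) = 46.7 - 11.8 = 34.9
min_reach = max(0, 11.8 - 34.9) = max(0, -23.1) = 0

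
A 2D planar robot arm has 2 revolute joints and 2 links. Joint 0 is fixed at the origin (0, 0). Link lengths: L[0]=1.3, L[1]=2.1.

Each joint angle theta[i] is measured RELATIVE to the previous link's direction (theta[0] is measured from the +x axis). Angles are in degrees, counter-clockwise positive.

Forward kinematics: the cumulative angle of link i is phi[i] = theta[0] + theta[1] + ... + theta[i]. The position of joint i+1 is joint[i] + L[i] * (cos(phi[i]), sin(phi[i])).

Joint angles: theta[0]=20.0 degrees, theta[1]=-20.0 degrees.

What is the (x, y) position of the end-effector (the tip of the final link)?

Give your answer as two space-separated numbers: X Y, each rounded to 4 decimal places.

joint[0] = (0.0000, 0.0000)  (base)
link 0: phi[0] = 20 = 20 deg
  cos(20 deg) = 0.9397, sin(20 deg) = 0.3420
  joint[1] = (0.0000, 0.0000) + 1.3 * (0.9397, 0.3420) = (0.0000 + 1.2216, 0.0000 + 0.4446) = (1.2216, 0.4446)
link 1: phi[1] = 20 + -20 = 0 deg
  cos(0 deg) = 1.0000, sin(0 deg) = 0.0000
  joint[2] = (1.2216, 0.4446) + 2.1 * (1.0000, 0.0000) = (1.2216 + 2.1000, 0.4446 + 0.0000) = (3.3216, 0.4446)
End effector: (3.3216, 0.4446)

Answer: 3.3216 0.4446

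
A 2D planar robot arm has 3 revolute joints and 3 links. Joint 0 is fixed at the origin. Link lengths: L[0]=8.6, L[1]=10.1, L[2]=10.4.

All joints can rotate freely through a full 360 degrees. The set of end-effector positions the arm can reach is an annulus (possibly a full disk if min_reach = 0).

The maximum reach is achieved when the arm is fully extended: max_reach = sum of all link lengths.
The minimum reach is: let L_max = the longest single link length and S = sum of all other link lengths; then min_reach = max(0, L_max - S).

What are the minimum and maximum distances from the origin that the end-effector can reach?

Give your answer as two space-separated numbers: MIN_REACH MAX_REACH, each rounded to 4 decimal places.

Answer: 0.0000 29.1000

Derivation:
Link lengths: [8.6, 10.1, 10.4]
max_reach = 8.6 + 10.1 + 10.4 = 29.1
L_max = max([8.6, 10.1, 10.4]) = 10.4
S (sum of others) = 29.1 - 10.4 = 18.7
min_reach = max(0, 10.4 - 18.7) = max(0, -8.3) = 0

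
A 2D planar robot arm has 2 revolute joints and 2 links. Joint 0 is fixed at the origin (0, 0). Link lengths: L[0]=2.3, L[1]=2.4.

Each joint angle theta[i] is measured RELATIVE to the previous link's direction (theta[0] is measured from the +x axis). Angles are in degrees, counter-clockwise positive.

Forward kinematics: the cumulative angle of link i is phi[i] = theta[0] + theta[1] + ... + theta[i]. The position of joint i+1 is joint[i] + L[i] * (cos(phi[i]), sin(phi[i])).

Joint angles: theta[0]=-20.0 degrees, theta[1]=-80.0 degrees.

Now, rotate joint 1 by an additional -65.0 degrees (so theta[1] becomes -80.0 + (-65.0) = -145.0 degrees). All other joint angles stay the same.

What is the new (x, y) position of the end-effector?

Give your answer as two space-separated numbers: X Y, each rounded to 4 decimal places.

Answer: -0.1569 -1.4078

Derivation:
joint[0] = (0.0000, 0.0000)  (base)
link 0: phi[0] = -20 = -20 deg
  cos(-20 deg) = 0.9397, sin(-20 deg) = -0.3420
  joint[1] = (0.0000, 0.0000) + 2.3 * (0.9397, -0.3420) = (0.0000 + 2.1613, 0.0000 + -0.7866) = (2.1613, -0.7866)
link 1: phi[1] = -20 + -145 = -165 deg
  cos(-165 deg) = -0.9659, sin(-165 deg) = -0.2588
  joint[2] = (2.1613, -0.7866) + 2.4 * (-0.9659, -0.2588) = (2.1613 + -2.3182, -0.7866 + -0.6212) = (-0.1569, -1.4078)
End effector: (-0.1569, -1.4078)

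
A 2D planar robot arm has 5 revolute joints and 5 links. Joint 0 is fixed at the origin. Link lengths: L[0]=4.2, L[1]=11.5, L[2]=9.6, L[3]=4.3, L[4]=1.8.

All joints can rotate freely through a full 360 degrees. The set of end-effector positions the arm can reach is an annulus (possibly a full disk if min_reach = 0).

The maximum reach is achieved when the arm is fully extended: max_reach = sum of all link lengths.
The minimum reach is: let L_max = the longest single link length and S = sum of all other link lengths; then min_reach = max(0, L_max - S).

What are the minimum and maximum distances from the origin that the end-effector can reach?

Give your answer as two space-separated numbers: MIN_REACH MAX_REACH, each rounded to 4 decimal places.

Answer: 0.0000 31.4000

Derivation:
Link lengths: [4.2, 11.5, 9.6, 4.3, 1.8]
max_reach = 4.2 + 11.5 + 9.6 + 4.3 + 1.8 = 31.4
L_max = max([4.2, 11.5, 9.6, 4.3, 1.8]) = 11.5
S (sum of others) = 31.4 - 11.5 = 19.9
min_reach = max(0, 11.5 - 19.9) = max(0, -8.4) = 0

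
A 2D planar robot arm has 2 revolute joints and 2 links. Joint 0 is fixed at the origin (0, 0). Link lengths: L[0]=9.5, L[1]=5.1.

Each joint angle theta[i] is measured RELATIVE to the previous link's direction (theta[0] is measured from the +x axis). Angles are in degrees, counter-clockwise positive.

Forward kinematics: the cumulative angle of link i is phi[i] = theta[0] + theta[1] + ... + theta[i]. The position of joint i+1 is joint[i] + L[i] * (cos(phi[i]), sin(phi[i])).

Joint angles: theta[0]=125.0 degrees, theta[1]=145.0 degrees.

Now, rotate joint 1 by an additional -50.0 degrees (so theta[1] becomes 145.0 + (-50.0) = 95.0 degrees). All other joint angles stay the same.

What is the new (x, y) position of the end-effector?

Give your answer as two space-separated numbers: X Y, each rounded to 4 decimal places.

joint[0] = (0.0000, 0.0000)  (base)
link 0: phi[0] = 125 = 125 deg
  cos(125 deg) = -0.5736, sin(125 deg) = 0.8192
  joint[1] = (0.0000, 0.0000) + 9.5 * (-0.5736, 0.8192) = (0.0000 + -5.4490, 0.0000 + 7.7819) = (-5.4490, 7.7819)
link 1: phi[1] = 125 + 95 = 220 deg
  cos(220 deg) = -0.7660, sin(220 deg) = -0.6428
  joint[2] = (-5.4490, 7.7819) + 5.1 * (-0.7660, -0.6428) = (-5.4490 + -3.9068, 7.7819 + -3.2782) = (-9.3558, 4.5037)
End effector: (-9.3558, 4.5037)

Answer: -9.3558 4.5037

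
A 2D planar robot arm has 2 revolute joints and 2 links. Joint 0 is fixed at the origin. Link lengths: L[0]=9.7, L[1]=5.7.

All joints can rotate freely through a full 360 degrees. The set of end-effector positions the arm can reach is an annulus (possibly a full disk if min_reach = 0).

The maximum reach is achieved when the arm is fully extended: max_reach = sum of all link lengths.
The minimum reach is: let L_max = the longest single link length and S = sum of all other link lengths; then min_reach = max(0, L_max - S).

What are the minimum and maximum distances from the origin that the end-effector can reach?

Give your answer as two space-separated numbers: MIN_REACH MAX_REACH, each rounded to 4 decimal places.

Link lengths: [9.7, 5.7]
max_reach = 9.7 + 5.7 = 15.4
L_max = max([9.7, 5.7]) = 9.7
S (sum of others) = 15.4 - 9.7 = 5.7
min_reach = max(0, 9.7 - 5.7) = max(0, 4) = 4

Answer: 4.0000 15.4000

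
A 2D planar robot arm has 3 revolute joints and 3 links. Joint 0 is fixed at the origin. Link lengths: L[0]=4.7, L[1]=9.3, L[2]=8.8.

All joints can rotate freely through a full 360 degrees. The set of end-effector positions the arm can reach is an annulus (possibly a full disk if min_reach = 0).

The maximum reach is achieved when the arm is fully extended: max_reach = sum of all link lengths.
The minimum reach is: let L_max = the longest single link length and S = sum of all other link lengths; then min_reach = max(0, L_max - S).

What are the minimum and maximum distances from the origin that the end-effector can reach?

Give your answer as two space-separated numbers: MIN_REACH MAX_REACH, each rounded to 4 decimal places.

Link lengths: [4.7, 9.3, 8.8]
max_reach = 4.7 + 9.3 + 8.8 = 22.8
L_max = max([4.7, 9.3, 8.8]) = 9.3
S (sum of others) = 22.8 - 9.3 = 13.5
min_reach = max(0, 9.3 - 13.5) = max(0, -4.2) = 0

Answer: 0.0000 22.8000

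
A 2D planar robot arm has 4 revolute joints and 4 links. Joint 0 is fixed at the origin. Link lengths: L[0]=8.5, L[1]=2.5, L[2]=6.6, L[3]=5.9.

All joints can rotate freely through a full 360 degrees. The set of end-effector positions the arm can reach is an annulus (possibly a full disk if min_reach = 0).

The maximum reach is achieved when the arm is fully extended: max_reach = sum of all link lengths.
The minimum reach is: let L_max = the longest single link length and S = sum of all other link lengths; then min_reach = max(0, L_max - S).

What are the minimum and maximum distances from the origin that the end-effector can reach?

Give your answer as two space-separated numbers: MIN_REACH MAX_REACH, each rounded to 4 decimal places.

Answer: 0.0000 23.5000

Derivation:
Link lengths: [8.5, 2.5, 6.6, 5.9]
max_reach = 8.5 + 2.5 + 6.6 + 5.9 = 23.5
L_max = max([8.5, 2.5, 6.6, 5.9]) = 8.5
S (sum of others) = 23.5 - 8.5 = 15
min_reach = max(0, 8.5 - 15) = max(0, -6.5) = 0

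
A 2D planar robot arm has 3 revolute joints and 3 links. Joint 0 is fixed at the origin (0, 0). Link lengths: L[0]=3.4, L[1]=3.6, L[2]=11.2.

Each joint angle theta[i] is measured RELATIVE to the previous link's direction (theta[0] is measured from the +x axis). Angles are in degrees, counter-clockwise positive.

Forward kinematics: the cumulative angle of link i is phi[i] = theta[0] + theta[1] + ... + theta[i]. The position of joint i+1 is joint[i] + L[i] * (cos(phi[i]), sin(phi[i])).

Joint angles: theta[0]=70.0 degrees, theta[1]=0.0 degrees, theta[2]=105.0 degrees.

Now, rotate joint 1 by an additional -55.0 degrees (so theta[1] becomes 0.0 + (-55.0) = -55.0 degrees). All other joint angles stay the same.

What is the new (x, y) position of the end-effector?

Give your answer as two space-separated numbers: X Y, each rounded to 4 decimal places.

Answer: -0.9598 13.8262

Derivation:
joint[0] = (0.0000, 0.0000)  (base)
link 0: phi[0] = 70 = 70 deg
  cos(70 deg) = 0.3420, sin(70 deg) = 0.9397
  joint[1] = (0.0000, 0.0000) + 3.4 * (0.3420, 0.9397) = (0.0000 + 1.1629, 0.0000 + 3.1950) = (1.1629, 3.1950)
link 1: phi[1] = 70 + -55 = 15 deg
  cos(15 deg) = 0.9659, sin(15 deg) = 0.2588
  joint[2] = (1.1629, 3.1950) + 3.6 * (0.9659, 0.2588) = (1.1629 + 3.4773, 3.1950 + 0.9317) = (4.6402, 4.1267)
link 2: phi[2] = 70 + -55 + 105 = 120 deg
  cos(120 deg) = -0.5000, sin(120 deg) = 0.8660
  joint[3] = (4.6402, 4.1267) + 11.2 * (-0.5000, 0.8660) = (4.6402 + -5.6000, 4.1267 + 9.6995) = (-0.9598, 13.8262)
End effector: (-0.9598, 13.8262)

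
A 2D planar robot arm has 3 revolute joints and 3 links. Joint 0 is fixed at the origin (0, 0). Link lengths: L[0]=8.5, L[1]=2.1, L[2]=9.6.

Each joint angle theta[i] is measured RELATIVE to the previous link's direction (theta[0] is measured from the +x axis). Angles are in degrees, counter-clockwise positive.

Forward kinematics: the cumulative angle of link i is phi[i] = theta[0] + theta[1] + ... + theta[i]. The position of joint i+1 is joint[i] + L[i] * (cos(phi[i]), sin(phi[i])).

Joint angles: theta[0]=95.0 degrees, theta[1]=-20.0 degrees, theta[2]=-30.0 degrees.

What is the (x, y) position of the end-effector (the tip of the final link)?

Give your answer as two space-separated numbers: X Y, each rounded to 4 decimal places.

Answer: 6.5909 17.2843

Derivation:
joint[0] = (0.0000, 0.0000)  (base)
link 0: phi[0] = 95 = 95 deg
  cos(95 deg) = -0.0872, sin(95 deg) = 0.9962
  joint[1] = (0.0000, 0.0000) + 8.5 * (-0.0872, 0.9962) = (0.0000 + -0.7408, 0.0000 + 8.4677) = (-0.7408, 8.4677)
link 1: phi[1] = 95 + -20 = 75 deg
  cos(75 deg) = 0.2588, sin(75 deg) = 0.9659
  joint[2] = (-0.7408, 8.4677) + 2.1 * (0.2588, 0.9659) = (-0.7408 + 0.5435, 8.4677 + 2.0284) = (-0.1973, 10.4961)
link 2: phi[2] = 95 + -20 + -30 = 45 deg
  cos(45 deg) = 0.7071, sin(45 deg) = 0.7071
  joint[3] = (-0.1973, 10.4961) + 9.6 * (0.7071, 0.7071) = (-0.1973 + 6.7882, 10.4961 + 6.7882) = (6.5909, 17.2843)
End effector: (6.5909, 17.2843)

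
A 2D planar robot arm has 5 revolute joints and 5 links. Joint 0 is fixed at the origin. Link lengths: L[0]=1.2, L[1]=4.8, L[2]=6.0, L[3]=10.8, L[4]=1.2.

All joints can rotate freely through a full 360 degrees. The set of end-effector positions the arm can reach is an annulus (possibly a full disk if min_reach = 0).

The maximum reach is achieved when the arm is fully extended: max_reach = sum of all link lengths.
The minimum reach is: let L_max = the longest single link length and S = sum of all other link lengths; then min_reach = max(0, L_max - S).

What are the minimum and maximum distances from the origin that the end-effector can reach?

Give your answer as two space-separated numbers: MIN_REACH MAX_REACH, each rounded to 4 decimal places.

Link lengths: [1.2, 4.8, 6.0, 10.8, 1.2]
max_reach = 1.2 + 4.8 + 6 + 10.8 + 1.2 = 24
L_max = max([1.2, 4.8, 6.0, 10.8, 1.2]) = 10.8
S (sum of others) = 24 - 10.8 = 13.2
min_reach = max(0, 10.8 - 13.2) = max(0, -2.4) = 0

Answer: 0.0000 24.0000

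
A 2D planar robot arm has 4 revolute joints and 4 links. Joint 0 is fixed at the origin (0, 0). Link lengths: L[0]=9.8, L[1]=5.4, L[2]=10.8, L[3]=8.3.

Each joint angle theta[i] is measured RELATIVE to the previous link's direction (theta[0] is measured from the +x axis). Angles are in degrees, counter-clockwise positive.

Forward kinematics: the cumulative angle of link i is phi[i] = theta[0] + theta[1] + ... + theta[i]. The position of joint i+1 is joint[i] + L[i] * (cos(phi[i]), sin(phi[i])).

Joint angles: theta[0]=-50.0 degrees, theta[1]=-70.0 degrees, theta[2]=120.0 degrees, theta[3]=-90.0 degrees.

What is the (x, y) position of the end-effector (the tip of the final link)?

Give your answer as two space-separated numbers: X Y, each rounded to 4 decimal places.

Answer: 14.3993 -20.4838

Derivation:
joint[0] = (0.0000, 0.0000)  (base)
link 0: phi[0] = -50 = -50 deg
  cos(-50 deg) = 0.6428, sin(-50 deg) = -0.7660
  joint[1] = (0.0000, 0.0000) + 9.8 * (0.6428, -0.7660) = (0.0000 + 6.2993, 0.0000 + -7.5072) = (6.2993, -7.5072)
link 1: phi[1] = -50 + -70 = -120 deg
  cos(-120 deg) = -0.5000, sin(-120 deg) = -0.8660
  joint[2] = (6.2993, -7.5072) + 5.4 * (-0.5000, -0.8660) = (6.2993 + -2.7000, -7.5072 + -4.6765) = (3.5993, -12.1838)
link 2: phi[2] = -50 + -70 + 120 = 0 deg
  cos(0 deg) = 1.0000, sin(0 deg) = 0.0000
  joint[3] = (3.5993, -12.1838) + 10.8 * (1.0000, 0.0000) = (3.5993 + 10.8000, -12.1838 + 0.0000) = (14.3993, -12.1838)
link 3: phi[3] = -50 + -70 + 120 + -90 = -90 deg
  cos(-90 deg) = 0.0000, sin(-90 deg) = -1.0000
  joint[4] = (14.3993, -12.1838) + 8.3 * (0.0000, -1.0000) = (14.3993 + 0.0000, -12.1838 + -8.3000) = (14.3993, -20.4838)
End effector: (14.3993, -20.4838)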